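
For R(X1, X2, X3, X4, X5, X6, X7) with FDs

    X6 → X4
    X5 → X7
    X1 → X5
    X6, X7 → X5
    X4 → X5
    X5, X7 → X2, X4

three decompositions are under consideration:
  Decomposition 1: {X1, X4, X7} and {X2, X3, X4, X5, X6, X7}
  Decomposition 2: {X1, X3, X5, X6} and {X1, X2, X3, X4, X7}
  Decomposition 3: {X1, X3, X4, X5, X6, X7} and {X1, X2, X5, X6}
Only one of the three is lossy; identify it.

Decomposition 1: common = {X4, X7}, closure = {X2, X4, X5, X7} → lossy.
Decomposition 2: common = {X1, X3}, closure = {X1, X2, X3, X4, X5, X7} → lossless.
Decomposition 3: common = {X1, X5, X6}, closure = {X1, X2, X4, X5, X6, X7} → lossless.

Decomposition 1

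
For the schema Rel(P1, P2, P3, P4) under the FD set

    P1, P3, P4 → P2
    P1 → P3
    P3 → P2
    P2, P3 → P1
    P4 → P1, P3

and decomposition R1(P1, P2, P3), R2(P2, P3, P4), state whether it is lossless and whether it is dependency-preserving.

Lossless test: (P2, P3)⁺ = {P1, P2, P3}, which contains all of one fragment — lossless.
Dependency preservation: P1, P3, P4 → P2; P4 → P1, P3 are not contained in any single fragment, but the restricted closure of each left-hand side across the fragments still reaches the right-hand side; the remaining FDs each lie inside some fragment. All dependencies are preserved.

lossless and dependency-preserving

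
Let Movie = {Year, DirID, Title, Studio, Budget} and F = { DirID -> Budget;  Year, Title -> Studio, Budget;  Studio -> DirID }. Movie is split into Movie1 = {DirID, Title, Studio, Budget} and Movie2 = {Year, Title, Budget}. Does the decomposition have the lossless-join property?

Common attributes: Movie1 ∩ Movie2 = {Title, Budget}.
No dependency enlarges {Title, Budget}, so (Title, Budget)⁺ = {Title, Budget}.
The closure contains neither all of Movie1 = {DirID, Title, Studio, Budget} nor all of Movie2 = {Year, Title, Budget}, so the common attributes are not a superkey of either fragment. The join is lossy.

No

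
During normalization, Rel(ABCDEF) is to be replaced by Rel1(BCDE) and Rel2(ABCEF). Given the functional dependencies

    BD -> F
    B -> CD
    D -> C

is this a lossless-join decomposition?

Common attributes: Rel1 ∩ Rel2 = {BCE}.
Closure of {BCE}: B → CD applies, adding D; BD → F applies, adding F. So (BCE)⁺ = {BCDEF}.
This closure contains every attribute of Rel1, so Rel1 ∩ Rel2 → Rel1. The join is lossless.

Yes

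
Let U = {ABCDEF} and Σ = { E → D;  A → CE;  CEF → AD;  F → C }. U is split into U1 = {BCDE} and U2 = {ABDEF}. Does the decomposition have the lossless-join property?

Common attributes: U1 ∩ U2 = {BDE}.
No dependency enlarges {BDE}, so (BDE)⁺ = {BDE}.
The closure contains neither all of U1 = {BCDE} nor all of U2 = {ABDEF}, so the common attributes are not a superkey of either fragment. The join is lossy.

No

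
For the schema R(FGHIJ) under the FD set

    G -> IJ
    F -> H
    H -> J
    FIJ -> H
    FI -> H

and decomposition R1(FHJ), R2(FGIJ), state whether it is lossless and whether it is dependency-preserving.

lossless and dependency-preserving

Lossless test: (FJ)⁺ = {FHJ}, which contains all of one fragment — lossless.
Dependency preservation: FIJ → H; FI → H are not contained in any single fragment, but the restricted closure of each left-hand side across the fragments still reaches the right-hand side; the remaining FDs each lie inside some fragment. All dependencies are preserved.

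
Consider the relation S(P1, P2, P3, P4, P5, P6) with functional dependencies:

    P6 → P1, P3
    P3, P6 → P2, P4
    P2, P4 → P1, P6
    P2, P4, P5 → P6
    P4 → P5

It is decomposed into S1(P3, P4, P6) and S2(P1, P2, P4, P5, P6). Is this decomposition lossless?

Common attributes: S1 ∩ S2 = {P4, P6}.
Closure of {P4, P6}: P6 → P1, P3 applies, adding P1, P3; P3, P6 → P2, P4 applies, adding P2; P4 → P5 applies, adding P5. So (P4, P6)⁺ = {P1, P2, P3, P4, P5, P6}.
This closure contains every attribute of S1, so S1 ∩ S2 → S1. The join is lossless.

Yes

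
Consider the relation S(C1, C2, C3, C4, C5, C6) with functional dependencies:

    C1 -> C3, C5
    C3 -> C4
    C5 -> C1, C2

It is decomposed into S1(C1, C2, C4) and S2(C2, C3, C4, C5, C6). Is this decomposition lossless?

No

Common attributes: S1 ∩ S2 = {C2, C4}.
No dependency enlarges {C2, C4}, so (C2, C4)⁺ = {C2, C4}.
The closure contains neither all of S1 = {C1, C2, C4} nor all of S2 = {C2, C3, C4, C5, C6}, so the common attributes are not a superkey of either fragment. The join is lossy.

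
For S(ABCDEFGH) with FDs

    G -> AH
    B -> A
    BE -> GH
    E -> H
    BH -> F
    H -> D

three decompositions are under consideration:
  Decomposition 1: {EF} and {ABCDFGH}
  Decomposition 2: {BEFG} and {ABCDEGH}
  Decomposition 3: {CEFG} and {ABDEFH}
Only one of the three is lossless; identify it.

Decomposition 2

Decomposition 1: common = {F}, closure = {F} → lossy.
Decomposition 2: common = {BEG}, closure = {ABDEFGH} → lossless.
Decomposition 3: common = {EF}, closure = {DEFH} → lossy.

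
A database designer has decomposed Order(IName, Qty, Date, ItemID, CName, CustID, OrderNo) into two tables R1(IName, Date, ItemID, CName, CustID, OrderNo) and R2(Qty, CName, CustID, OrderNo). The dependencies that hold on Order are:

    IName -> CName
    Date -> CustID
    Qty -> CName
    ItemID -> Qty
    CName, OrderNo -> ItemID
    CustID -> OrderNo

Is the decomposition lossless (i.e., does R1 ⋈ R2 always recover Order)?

Yes

Common attributes: R1 ∩ R2 = {CName, CustID, OrderNo}.
Closure of {CName, CustID, OrderNo}: CName, OrderNo → ItemID applies, adding ItemID; ItemID → Qty applies, adding Qty. So (CName, CustID, OrderNo)⁺ = {Qty, ItemID, CName, CustID, OrderNo}.
This closure contains every attribute of R2, so R1 ∩ R2 → R2. The join is lossless.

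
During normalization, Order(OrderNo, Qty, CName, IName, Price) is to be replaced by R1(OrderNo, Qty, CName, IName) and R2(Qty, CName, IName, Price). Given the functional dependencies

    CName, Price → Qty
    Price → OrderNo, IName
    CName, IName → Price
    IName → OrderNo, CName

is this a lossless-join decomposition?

Yes

Common attributes: R1 ∩ R2 = {Qty, CName, IName}.
Closure of {Qty, CName, IName}: CName, IName → Price applies, adding Price; IName → OrderNo, CName applies, adding OrderNo. So (Qty, CName, IName)⁺ = {OrderNo, Qty, CName, IName, Price}.
This closure contains every attribute of R1, so R1 ∩ R2 → R1. The join is lossless.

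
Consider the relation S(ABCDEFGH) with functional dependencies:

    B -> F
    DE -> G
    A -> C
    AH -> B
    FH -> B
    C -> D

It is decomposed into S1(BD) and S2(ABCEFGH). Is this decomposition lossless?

Common attributes: S1 ∩ S2 = {B}.
Closure of {B}: B → F applies, adding F. So (B)⁺ = {BF}.
The closure contains neither all of S1 = {BD} nor all of S2 = {ABCEFGH}, so the common attributes are not a superkey of either fragment. The join is lossy.

No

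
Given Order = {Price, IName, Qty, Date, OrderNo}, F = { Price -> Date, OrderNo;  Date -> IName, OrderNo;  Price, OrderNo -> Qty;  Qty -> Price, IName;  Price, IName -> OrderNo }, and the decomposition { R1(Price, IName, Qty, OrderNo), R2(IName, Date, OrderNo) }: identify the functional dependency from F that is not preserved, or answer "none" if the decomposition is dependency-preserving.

Price -> Date, OrderNo

Check Price → Date, OrderNo: no single fragment contains all of {Price, Date, OrderNo}, and the restricted closure of {Price} across the fragments never reaches {Date, OrderNo}.
Date → IName, OrderNo is preserved.
Price, OrderNo → Qty is preserved.
Qty → Price, IName is preserved.
Price, IName → OrderNo is preserved.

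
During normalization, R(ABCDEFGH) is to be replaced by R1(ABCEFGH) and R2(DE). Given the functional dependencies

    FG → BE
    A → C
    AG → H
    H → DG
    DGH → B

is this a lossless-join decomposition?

No

Common attributes: R1 ∩ R2 = {E}.
No dependency enlarges {E}, so (E)⁺ = {E}.
The closure contains neither all of R1 = {ABCEFGH} nor all of R2 = {DE}, so the common attributes are not a superkey of either fragment. The join is lossy.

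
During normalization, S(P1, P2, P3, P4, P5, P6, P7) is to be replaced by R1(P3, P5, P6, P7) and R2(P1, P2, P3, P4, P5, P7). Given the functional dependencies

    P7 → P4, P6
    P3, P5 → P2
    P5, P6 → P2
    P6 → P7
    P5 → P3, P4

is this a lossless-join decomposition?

Common attributes: R1 ∩ R2 = {P3, P5, P7}.
Closure of {P3, P5, P7}: P7 → P4, P6 applies, adding P4, P6; P3, P5 → P2 applies, adding P2. So (P3, P5, P7)⁺ = {P2, P3, P4, P5, P6, P7}.
This closure contains every attribute of R1, so R1 ∩ R2 → R1. The join is lossless.

Yes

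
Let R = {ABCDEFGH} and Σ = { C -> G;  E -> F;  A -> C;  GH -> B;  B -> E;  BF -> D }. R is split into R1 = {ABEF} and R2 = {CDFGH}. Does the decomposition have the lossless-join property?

No

Common attributes: R1 ∩ R2 = {F}.
No dependency enlarges {F}, so (F)⁺ = {F}.
The closure contains neither all of R1 = {ABEF} nor all of R2 = {CDFGH}, so the common attributes are not a superkey of either fragment. The join is lossy.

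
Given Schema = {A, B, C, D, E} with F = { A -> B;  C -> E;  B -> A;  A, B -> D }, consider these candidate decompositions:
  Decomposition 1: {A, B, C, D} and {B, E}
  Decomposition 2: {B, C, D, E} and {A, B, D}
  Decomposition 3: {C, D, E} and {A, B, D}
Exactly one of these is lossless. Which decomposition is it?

Decomposition 2

Decomposition 1: common = {B}, closure = {A, B, D} → lossy.
Decomposition 2: common = {B, D}, closure = {A, B, D} → lossless.
Decomposition 3: common = {D}, closure = {D} → lossy.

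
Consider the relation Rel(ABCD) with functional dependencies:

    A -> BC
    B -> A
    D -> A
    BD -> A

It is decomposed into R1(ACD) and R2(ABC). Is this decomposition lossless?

Yes

Common attributes: R1 ∩ R2 = {AC}.
Closure of {AC}: A → BC applies, adding B. So (AC)⁺ = {ABC}.
This closure contains every attribute of R2, so R1 ∩ R2 → R2. The join is lossless.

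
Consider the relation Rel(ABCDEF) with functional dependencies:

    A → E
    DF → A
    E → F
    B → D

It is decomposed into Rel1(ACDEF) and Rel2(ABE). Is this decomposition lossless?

No

Common attributes: Rel1 ∩ Rel2 = {AE}.
Closure of {AE}: E → F applies, adding F. So (AE)⁺ = {AEF}.
The closure contains neither all of Rel1 = {ACDEF} nor all of Rel2 = {ABE}, so the common attributes are not a superkey of either fragment. The join is lossy.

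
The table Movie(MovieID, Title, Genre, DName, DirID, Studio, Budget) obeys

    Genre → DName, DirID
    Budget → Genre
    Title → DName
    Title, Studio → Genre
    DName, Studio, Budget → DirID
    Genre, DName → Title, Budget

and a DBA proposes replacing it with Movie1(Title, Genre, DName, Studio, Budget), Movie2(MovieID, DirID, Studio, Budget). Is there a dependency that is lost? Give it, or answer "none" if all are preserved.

none

Genre → DName, DirID: restricted closure across fragments reaches DName, DirID.
Budget → Genre lies within Movie1.
Title → DName lies within Movie1.
Title, Studio → Genre lies within Movie1.
DName, Studio, Budget → DirID: restricted closure across fragments reaches DirID.
Genre, DName → Title, Budget lies within Movie1.
Every dependency is enforceable on the fragments, so the decomposition is dependency-preserving.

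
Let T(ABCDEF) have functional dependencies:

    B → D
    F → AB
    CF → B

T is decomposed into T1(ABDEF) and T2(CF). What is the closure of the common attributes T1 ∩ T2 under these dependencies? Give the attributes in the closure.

ABDF

T1 ∩ T2 = {F}.
F → AB applies, adding AB
B → D applies, adding D
Closure: {ABDF}.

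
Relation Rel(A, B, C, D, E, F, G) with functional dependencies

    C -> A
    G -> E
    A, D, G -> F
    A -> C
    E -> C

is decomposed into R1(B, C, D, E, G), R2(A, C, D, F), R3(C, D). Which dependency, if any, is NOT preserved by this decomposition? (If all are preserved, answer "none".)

A, D, G -> F

Check A, D, G → F: no single fragment contains all of {A, D, F, G}, and the restricted closure of {A, D, G} across the fragments never reaches {F}.
C → A is preserved.
G → E is preserved.
A → C is preserved.
E → C is preserved.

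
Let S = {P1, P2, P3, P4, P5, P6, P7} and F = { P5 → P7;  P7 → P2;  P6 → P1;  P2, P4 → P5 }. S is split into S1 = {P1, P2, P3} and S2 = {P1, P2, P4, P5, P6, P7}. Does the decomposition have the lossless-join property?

No

Common attributes: S1 ∩ S2 = {P1, P2}.
No dependency enlarges {P1, P2}, so (P1, P2)⁺ = {P1, P2}.
The closure contains neither all of S1 = {P1, P2, P3} nor all of S2 = {P1, P2, P4, P5, P6, P7}, so the common attributes are not a superkey of either fragment. The join is lossy.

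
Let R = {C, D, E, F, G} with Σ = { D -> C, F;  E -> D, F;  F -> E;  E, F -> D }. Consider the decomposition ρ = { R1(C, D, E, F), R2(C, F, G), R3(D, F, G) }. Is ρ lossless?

Chase test. Columns are C, D, E, F, G; row i has aⱼ where attribute j ∈ Ri, else bᵢⱼ.
Initial tableau (one row per fragment):
  row 1: a1 a2 a3 a4 b15
  row 2: a1 b22 b23 a4 a5
  row 3: b31 a2 b33 a4 a5
Rows 1 and 3 agree on D; apply D→C, F and equate their C, F entries.
Rows 1 and 2 agree on F; apply F→E and equate their E entries.
Rows 1 and 3 agree on F; apply F→E and equate their E entries.
Rows 1 and 2 agree on E, F; apply E, F→D and equate their D entries.
Row 2 is now all distinguished symbols — the join is lossless.

Yes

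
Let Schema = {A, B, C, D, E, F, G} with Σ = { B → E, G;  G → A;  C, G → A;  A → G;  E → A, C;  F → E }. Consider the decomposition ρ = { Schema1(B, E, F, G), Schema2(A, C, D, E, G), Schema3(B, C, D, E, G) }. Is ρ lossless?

No

Chase test. Columns are A, B, C, D, E, F, G; row i has aⱼ where attribute j ∈ Schemai, else bᵢⱼ.
Initial tableau (one row per fragment):
  row 1: b11 a2 b13 b14 a5 a6 a7
  row 2: a1 b22 a3 a4 a5 b26 a7
  row 3: b31 a2 a3 a4 a5 b36 a7
Rows 1 and 2 agree on G; apply G→A and equate their A entries.
Rows 1 and 3 agree on G; apply G→A and equate their A entries.
Rows 1 and 2 agree on E; apply E→A, C and equate their A, C entries.
No row becomes fully distinguished — the join is lossy.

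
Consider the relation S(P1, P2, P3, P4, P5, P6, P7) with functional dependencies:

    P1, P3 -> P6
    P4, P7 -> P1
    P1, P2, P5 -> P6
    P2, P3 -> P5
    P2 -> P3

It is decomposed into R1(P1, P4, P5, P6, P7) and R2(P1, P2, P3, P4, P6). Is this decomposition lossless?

No

Common attributes: R1 ∩ R2 = {P1, P4, P6}.
No dependency enlarges {P1, P4, P6}, so (P1, P4, P6)⁺ = {P1, P4, P6}.
The closure contains neither all of R1 = {P1, P4, P5, P6, P7} nor all of R2 = {P1, P2, P3, P4, P6}, so the common attributes are not a superkey of either fragment. The join is lossy.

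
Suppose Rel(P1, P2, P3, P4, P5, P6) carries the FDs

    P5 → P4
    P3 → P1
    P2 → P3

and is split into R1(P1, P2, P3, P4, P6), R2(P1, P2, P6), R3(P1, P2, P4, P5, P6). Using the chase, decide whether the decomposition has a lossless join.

Yes

Chase test. Columns are P1, P2, P3, P4, P5, P6; row i has aⱼ where attribute j ∈ Ri, else bᵢⱼ.
Initial tableau (one row per fragment):
  row 1: a1 a2 a3 a4 b15 a6
  row 2: a1 a2 b23 b24 b25 a6
  row 3: a1 a2 b33 a4 a5 a6
Rows 1 and 2 agree on P2; apply P2→P3 and equate their P3 entries.
Rows 1 and 3 agree on P2; apply P2→P3 and equate their P3 entries.
Row 3 is now all distinguished symbols — the join is lossless.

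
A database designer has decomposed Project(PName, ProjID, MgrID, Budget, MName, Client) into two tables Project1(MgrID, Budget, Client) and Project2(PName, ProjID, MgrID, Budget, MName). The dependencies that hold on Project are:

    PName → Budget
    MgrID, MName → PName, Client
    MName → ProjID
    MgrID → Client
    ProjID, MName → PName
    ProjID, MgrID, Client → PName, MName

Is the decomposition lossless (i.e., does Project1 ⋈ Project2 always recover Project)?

Common attributes: Project1 ∩ Project2 = {MgrID, Budget}.
Closure of {MgrID, Budget}: MgrID → Client applies, adding Client. So (MgrID, Budget)⁺ = {MgrID, Budget, Client}.
This closure contains every attribute of Project1, so Project1 ∩ Project2 → Project1. The join is lossless.

Yes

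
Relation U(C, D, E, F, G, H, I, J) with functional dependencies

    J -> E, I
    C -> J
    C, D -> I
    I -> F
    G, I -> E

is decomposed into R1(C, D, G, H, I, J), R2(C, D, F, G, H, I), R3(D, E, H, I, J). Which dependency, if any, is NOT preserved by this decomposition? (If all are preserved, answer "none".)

Check G, I → E: no single fragment contains all of {E, G, I}, and the restricted closure of {G, I} across the fragments never reaches {E}.
J → E, I is preserved.
C → J is preserved.
C, D → I is preserved.
I → F is preserved.

G, I -> E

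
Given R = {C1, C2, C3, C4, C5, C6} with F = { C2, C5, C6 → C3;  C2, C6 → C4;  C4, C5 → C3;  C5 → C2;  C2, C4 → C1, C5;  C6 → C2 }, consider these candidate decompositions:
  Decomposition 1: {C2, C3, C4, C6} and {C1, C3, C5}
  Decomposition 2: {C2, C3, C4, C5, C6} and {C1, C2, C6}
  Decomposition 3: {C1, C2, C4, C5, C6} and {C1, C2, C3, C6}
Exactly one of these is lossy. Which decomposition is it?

Decomposition 1: common = {C3}, closure = {C3} → lossy.
Decomposition 2: common = {C2, C6}, closure = {C1, C2, C3, C4, C5, C6} → lossless.
Decomposition 3: common = {C1, C2, C6}, closure = {C1, C2, C3, C4, C5, C6} → lossless.

Decomposition 1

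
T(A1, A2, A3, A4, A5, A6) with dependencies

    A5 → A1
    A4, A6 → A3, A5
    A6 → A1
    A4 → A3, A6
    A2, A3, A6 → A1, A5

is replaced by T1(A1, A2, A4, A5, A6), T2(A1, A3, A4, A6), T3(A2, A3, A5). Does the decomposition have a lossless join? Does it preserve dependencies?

lossless but not dependency-preserving

Lossless test (chase): Rows 1 and 3 agree on A5; apply A5→A1 and equate their A1 entries. Rows 1 and 2 agree on A4, A6; apply A4, A6→A3, A5 and equate their A3, A5 entries. Row 1 is now all distinguished symbols — the join is lossless.
Dependency preservation: the restricted closure of {A2, A3, A6} across the fragments never reaches {A1, A5}, so A2, A3, A6 → A1, A5 cannot be enforced without a join — not preserved.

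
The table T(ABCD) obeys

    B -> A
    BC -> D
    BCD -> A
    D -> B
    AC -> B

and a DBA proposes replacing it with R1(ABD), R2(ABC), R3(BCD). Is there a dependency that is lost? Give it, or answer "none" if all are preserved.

none

B → A lies within R1.
BC → D lies within R3.
BCD → A: restricted closure across fragments reaches A.
D → B lies within R1.
AC → B lies within R2.
Every dependency is enforceable on the fragments, so the decomposition is dependency-preserving.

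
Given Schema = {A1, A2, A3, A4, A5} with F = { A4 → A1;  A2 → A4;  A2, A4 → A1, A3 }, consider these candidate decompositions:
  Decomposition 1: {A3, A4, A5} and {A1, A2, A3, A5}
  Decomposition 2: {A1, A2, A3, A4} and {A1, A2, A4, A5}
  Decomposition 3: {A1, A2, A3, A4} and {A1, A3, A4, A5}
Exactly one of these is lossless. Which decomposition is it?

Decomposition 1: common = {A3, A5}, closure = {A3, A5} → lossy.
Decomposition 2: common = {A1, A2, A4}, closure = {A1, A2, A3, A4} → lossless.
Decomposition 3: common = {A1, A3, A4}, closure = {A1, A3, A4} → lossy.

Decomposition 2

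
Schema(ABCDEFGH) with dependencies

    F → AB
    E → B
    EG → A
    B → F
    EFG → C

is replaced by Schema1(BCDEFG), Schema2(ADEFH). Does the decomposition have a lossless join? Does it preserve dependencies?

lossy but dependency-preserving

Lossless test: (DEF)⁺ = {ABDEF}, which is a superkey of neither fragment — lossy.
Dependency preservation: F → AB; EG → A are not contained in any single fragment, but the restricted closure of each left-hand side across the fragments still reaches the right-hand side; the remaining FDs each lie inside some fragment. All dependencies are preserved.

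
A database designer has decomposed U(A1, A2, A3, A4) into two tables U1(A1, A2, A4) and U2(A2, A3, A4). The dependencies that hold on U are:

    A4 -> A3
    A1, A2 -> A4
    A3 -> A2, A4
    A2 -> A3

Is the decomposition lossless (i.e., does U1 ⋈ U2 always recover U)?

Yes

Common attributes: U1 ∩ U2 = {A2, A4}.
Closure of {A2, A4}: A4 → A3 applies, adding A3. So (A2, A4)⁺ = {A2, A3, A4}.
This closure contains every attribute of U2, so U1 ∩ U2 → U2. The join is lossless.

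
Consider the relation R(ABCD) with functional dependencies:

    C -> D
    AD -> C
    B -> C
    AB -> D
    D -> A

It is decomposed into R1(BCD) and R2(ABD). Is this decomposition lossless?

Yes

Common attributes: R1 ∩ R2 = {BD}.
Closure of {BD}: B → C applies, adding C; D → A applies, adding A. So (BD)⁺ = {ABCD}.
This closure contains every attribute of R1, so R1 ∩ R2 → R1. The join is lossless.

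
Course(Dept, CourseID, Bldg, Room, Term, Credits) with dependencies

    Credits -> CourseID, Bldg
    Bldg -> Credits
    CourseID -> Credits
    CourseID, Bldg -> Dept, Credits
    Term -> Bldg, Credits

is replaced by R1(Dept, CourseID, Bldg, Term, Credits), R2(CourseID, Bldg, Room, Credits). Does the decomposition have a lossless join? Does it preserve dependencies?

lossy but dependency-preserving

Lossless test: (CourseID, Bldg, Credits)⁺ = {Dept, CourseID, Bldg, Credits}, which is a superkey of neither fragment — lossy.
Dependency preservation: every FD's attributes lie within a single fragment, so each can be enforced locally — preserved.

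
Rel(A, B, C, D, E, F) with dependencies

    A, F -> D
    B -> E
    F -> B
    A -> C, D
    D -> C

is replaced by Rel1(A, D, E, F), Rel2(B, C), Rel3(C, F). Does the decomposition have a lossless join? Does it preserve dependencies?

lossy and not dependency-preserving

Lossless test (chase): Rows 1 and 3 agree on F; apply F→B and equate their B entries. Rows 1 and 3 agree on B; apply B→E and equate their E entries. No row becomes fully distinguished — the join is lossy.
Dependency preservation: the restricted closure of {B} across the fragments never reaches {E}, so B → E cannot be enforced without a join — not preserved.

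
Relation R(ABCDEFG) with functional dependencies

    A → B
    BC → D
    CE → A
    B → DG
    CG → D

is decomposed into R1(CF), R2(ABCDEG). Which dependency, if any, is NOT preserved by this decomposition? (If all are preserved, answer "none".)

A → B lies within R2.
BC → D lies within R2.
CE → A lies within R2.
B → DG lies within R2.
CG → D lies within R2.
Every dependency is enforceable on the fragments, so the decomposition is dependency-preserving.

none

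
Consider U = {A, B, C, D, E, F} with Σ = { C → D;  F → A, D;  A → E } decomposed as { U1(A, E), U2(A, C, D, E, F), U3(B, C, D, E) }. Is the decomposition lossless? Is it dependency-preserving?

Lossless test (chase): applying each FD to every pair of rows produces no changes in the tableau, so no row becomes fully distinguished — the join is lossy.
Dependency preservation: every FD's attributes lie within a single fragment, so each can be enforced locally — preserved.

lossy but dependency-preserving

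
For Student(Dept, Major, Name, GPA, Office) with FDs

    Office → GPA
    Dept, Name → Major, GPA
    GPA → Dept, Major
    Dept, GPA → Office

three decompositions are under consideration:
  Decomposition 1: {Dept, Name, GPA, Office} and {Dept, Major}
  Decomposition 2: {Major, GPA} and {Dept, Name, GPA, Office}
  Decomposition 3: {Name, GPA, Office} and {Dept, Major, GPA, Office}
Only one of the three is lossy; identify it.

Decomposition 1: common = {Dept}, closure = {Dept} → lossy.
Decomposition 2: common = {GPA}, closure = {Dept, Major, GPA, Office} → lossless.
Decomposition 3: common = {GPA, Office}, closure = {Dept, Major, GPA, Office} → lossless.

Decomposition 1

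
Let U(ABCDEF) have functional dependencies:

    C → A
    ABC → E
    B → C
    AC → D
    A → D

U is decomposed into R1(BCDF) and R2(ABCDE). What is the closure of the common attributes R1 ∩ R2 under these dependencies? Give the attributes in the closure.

ABCDE

R1 ∩ R2 = {BCD}.
C → A applies, adding A
ABC → E applies, adding E
Closure: {ABCDE}.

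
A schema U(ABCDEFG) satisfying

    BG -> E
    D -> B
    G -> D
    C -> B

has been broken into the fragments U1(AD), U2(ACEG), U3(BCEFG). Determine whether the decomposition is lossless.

No

Chase test. Columns are ABCDEFG; row i has aⱼ where attribute j ∈ Ui, else bᵢⱼ.
Initial tableau (one row per fragment):
  row 1: a1 b12 b13 a4 b15 b16 b17
  row 2: a1 b22 a3 b24 a5 b26 a7
  row 3: b31 a2 a3 b34 a5 a6 a7
Rows 2 and 3 agree on G; apply G→D and equate their D entries.
Rows 2 and 3 agree on C; apply C→B and equate their B entries.
No row becomes fully distinguished — the join is lossy.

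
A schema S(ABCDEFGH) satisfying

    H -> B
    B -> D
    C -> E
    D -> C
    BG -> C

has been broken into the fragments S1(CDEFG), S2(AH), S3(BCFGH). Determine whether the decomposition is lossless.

No

Chase test. Columns are ABCDEFGH; row i has aⱼ where attribute j ∈ Si, else bᵢⱼ.
Initial tableau (one row per fragment):
  row 1: b11 b12 a3 a4 a5 a6 a7 b18
  row 2: a1 b22 b23 b24 b25 b26 b27 a8
  row 3: b31 a2 a3 b34 b35 a6 a7 a8
Rows 2 and 3 agree on H; apply H→B and equate their B entries.
Rows 2 and 3 agree on B; apply B→D and equate their D entries.
Rows 1 and 3 agree on C; apply C→E and equate their E entries.
Rows 2 and 3 agree on D; apply D→C and equate their C entries.
Rows 1 and 2 agree on C; apply C→E and equate their E entries.
No row becomes fully distinguished — the join is lossy.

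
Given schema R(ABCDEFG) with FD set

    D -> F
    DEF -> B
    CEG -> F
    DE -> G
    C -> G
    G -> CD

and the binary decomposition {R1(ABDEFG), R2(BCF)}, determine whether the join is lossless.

Common attributes: R1 ∩ R2 = {BF}.
No dependency enlarges {BF}, so (BF)⁺ = {BF}.
The closure contains neither all of R1 = {ABDEFG} nor all of R2 = {BCF}, so the common attributes are not a superkey of either fragment. The join is lossy.

No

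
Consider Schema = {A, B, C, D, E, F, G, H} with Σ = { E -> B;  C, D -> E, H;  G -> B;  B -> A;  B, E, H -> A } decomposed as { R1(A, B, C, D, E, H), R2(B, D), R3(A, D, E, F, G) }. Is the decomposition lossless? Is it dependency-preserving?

lossy and not dependency-preserving

Lossless test (chase): Rows 1 and 3 agree on E; apply E→B and equate their B entries. Rows 1 and 2 agree on B; apply B→A and equate their A entries. No row becomes fully distinguished — the join is lossy.
Dependency preservation: the restricted closure of {G} across the fragments never reaches {B}, so G → B cannot be enforced without a join — not preserved.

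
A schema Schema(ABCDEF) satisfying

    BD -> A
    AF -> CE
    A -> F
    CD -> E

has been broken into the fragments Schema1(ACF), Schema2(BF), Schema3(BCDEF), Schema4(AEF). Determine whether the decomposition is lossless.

No

Chase test. Columns are ABCDEF; row i has aⱼ where attribute j ∈ Schemai, else bᵢⱼ.
Initial tableau (one row per fragment):
  row 1: a1 b12 a3 b14 b15 a6
  row 2: b21 a2 b23 b24 b25 a6
  row 3: b31 a2 a3 a4 a5 a6
  row 4: a1 b42 b43 b44 a5 a6
Rows 1 and 4 agree on AF; apply AF→CE and equate their CE entries.
No row becomes fully distinguished — the join is lossy.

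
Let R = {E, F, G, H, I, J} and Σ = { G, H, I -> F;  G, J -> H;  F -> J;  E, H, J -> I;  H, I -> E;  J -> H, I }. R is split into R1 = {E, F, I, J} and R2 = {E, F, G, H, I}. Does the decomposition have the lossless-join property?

Common attributes: R1 ∩ R2 = {E, F, I}.
Closure of {E, F, I}: F → J applies, adding J; J → H, I applies, adding H. So (E, F, I)⁺ = {E, F, H, I, J}.
This closure contains every attribute of R1, so R1 ∩ R2 → R1. The join is lossless.

Yes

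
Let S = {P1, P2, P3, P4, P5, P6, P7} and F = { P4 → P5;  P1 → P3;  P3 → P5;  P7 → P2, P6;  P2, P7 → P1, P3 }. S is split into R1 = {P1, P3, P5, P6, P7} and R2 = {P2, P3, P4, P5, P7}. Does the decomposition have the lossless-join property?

Yes

Common attributes: R1 ∩ R2 = {P3, P5, P7}.
Closure of {P3, P5, P7}: P7 → P2, P6 applies, adding P2, P6; P2, P7 → P1, P3 applies, adding P1. So (P3, P5, P7)⁺ = {P1, P2, P3, P5, P6, P7}.
This closure contains every attribute of R1, so R1 ∩ R2 → R1. The join is lossless.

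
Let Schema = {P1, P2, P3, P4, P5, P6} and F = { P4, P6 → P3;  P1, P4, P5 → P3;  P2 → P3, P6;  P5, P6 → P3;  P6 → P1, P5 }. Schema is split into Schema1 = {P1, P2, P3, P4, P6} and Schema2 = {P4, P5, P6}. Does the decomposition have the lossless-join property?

Yes

Common attributes: Schema1 ∩ Schema2 = {P4, P6}.
Closure of {P4, P6}: P4, P6 → P3 applies, adding P3; P6 → P1, P5 applies, adding P1, P5. So (P4, P6)⁺ = {P1, P3, P4, P5, P6}.
This closure contains every attribute of Schema2, so Schema1 ∩ Schema2 → Schema2. The join is lossless.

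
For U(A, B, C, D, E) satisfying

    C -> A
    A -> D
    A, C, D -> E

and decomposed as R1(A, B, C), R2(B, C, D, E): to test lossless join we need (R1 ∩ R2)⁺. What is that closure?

R1 ∩ R2 = {B, C}.
C → A applies, adding A
A → D applies, adding D
A, C, D → E applies, adding E
Closure: {A, B, C, D, E}.

A, B, C, D, E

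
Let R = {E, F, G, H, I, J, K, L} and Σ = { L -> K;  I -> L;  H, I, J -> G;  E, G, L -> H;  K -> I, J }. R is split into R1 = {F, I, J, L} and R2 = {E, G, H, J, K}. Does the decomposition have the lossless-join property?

No

Common attributes: R1 ∩ R2 = {J}.
No dependency enlarges {J}, so (J)⁺ = {J}.
The closure contains neither all of R1 = {F, I, J, L} nor all of R2 = {E, G, H, J, K}, so the common attributes are not a superkey of either fragment. The join is lossy.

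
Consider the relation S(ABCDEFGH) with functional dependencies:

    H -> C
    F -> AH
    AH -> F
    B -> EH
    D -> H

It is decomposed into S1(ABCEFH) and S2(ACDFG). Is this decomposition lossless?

Common attributes: S1 ∩ S2 = {ACF}.
Closure of {ACF}: F → AH applies, adding H. So (ACF)⁺ = {ACFH}.
The closure contains neither all of S1 = {ABCEFH} nor all of S2 = {ACDFG}, so the common attributes are not a superkey of either fragment. The join is lossy.

No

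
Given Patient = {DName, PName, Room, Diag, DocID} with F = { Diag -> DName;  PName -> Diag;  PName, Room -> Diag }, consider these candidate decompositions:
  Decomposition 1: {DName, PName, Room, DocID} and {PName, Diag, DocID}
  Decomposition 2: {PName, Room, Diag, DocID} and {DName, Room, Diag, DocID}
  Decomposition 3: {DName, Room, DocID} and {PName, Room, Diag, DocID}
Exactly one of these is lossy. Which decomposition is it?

Decomposition 3

Decomposition 1: common = {PName, DocID}, closure = {DName, PName, Diag, DocID} → lossless.
Decomposition 2: common = {Room, Diag, DocID}, closure = {DName, Room, Diag, DocID} → lossless.
Decomposition 3: common = {Room, DocID}, closure = {Room, DocID} → lossy.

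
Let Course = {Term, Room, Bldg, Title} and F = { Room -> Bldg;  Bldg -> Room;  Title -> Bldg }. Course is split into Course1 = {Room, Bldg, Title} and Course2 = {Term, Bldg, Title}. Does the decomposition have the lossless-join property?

Common attributes: Course1 ∩ Course2 = {Bldg, Title}.
Closure of {Bldg, Title}: Bldg → Room applies, adding Room. So (Bldg, Title)⁺ = {Room, Bldg, Title}.
This closure contains every attribute of Course1, so Course1 ∩ Course2 → Course1. The join is lossless.

Yes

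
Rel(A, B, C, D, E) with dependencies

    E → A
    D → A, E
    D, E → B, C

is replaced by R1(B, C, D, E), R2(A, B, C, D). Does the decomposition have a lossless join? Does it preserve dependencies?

Lossless test: (B, C, D)⁺ = {A, B, C, D, E}, which contains all of one fragment — lossless.
Dependency preservation: the restricted closure of {E} across the fragments never reaches {A}, so E → A cannot be enforced without a join — not preserved.

lossless but not dependency-preserving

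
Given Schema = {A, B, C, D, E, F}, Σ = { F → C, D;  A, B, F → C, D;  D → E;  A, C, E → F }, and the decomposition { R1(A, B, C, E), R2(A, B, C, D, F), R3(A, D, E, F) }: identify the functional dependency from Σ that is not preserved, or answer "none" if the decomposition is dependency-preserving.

Check A, C, E → F: no single fragment contains all of {A, C, E, F}, and the restricted closure of {A, C, E} across the fragments never reaches {F}.
F → C, D is preserved.
A, B, F → C, D is preserved.
D → E is preserved.

A, C, E → F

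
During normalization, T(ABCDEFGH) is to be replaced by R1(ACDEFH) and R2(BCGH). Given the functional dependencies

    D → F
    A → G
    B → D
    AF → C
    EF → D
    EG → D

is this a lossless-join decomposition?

No

Common attributes: R1 ∩ R2 = {CH}.
No dependency enlarges {CH}, so (CH)⁺ = {CH}.
The closure contains neither all of R1 = {ACDEFH} nor all of R2 = {BCGH}, so the common attributes are not a superkey of either fragment. The join is lossy.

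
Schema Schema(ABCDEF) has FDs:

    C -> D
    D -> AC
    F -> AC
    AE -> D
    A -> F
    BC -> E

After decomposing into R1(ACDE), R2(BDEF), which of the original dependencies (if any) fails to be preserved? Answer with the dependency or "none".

none

C → D lies within R1.
D → AC lies within R1.
F → AC: restricted closure across fragments reaches AC.
AE → D lies within R1.
A → F: restricted closure across fragments reaches F.
BC → E: restricted closure across fragments reaches E.
Every dependency is enforceable on the fragments, so the decomposition is dependency-preserving.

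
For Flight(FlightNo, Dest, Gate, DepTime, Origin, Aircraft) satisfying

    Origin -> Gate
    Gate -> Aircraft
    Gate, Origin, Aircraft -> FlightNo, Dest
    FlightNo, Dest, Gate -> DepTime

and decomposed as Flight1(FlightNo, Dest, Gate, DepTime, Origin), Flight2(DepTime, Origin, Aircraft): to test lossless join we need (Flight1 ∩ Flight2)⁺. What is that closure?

Flight1 ∩ Flight2 = {DepTime, Origin}.
Origin → Gate applies, adding Gate
Gate → Aircraft applies, adding Aircraft
Gate, Origin, Aircraft → FlightNo, Dest applies, adding FlightNo, Dest
Closure: {FlightNo, Dest, Gate, DepTime, Origin, Aircraft}.

FlightNo, Dest, Gate, DepTime, Origin, Aircraft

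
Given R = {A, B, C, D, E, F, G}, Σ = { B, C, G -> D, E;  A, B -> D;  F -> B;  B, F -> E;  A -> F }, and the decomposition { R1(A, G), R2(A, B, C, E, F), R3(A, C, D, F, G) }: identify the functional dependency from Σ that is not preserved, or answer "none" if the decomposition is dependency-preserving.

Check B, C, G → D, E: no single fragment contains all of {B, C, D, E, G}, and the restricted closure of {B, C, G} across the fragments never reaches {D, E}.
A, B → D is preserved.
F → B is preserved.
B, F → E is preserved.
A → F is preserved.

B, C, G -> D, E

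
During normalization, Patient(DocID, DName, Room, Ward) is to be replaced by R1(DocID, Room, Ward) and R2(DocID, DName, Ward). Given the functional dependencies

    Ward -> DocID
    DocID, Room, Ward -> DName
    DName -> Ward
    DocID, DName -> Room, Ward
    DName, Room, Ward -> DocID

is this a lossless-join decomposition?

Common attributes: R1 ∩ R2 = {DocID, Ward}.
No dependency enlarges {DocID, Ward}, so (DocID, Ward)⁺ = {DocID, Ward}.
The closure contains neither all of R1 = {DocID, Room, Ward} nor all of R2 = {DocID, DName, Ward}, so the common attributes are not a superkey of either fragment. The join is lossy.

No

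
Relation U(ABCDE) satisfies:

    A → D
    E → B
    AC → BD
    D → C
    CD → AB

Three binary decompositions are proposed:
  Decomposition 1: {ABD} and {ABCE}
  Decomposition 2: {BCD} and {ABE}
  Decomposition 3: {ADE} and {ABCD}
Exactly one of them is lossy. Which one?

Decomposition 2

Decomposition 1: common = {AB}, closure = {ABCD} → lossless.
Decomposition 2: common = {B}, closure = {B} → lossy.
Decomposition 3: common = {AD}, closure = {ABCD} → lossless.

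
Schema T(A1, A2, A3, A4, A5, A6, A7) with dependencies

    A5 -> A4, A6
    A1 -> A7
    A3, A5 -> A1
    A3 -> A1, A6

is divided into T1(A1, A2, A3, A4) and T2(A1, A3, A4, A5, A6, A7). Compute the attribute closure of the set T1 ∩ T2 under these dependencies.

A1, A3, A4, A6, A7

T1 ∩ T2 = {A1, A3, A4}.
A1 → A7 applies, adding A7
A3 → A1, A6 applies, adding A6
Closure: {A1, A3, A4, A6, A7}.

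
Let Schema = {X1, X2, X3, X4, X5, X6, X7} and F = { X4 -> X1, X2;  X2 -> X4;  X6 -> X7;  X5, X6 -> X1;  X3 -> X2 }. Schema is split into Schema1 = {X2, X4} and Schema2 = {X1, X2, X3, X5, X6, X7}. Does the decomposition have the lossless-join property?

Yes

Common attributes: Schema1 ∩ Schema2 = {X2}.
Closure of {X2}: X2 → X4 applies, adding X4; X4 → X1, X2 applies, adding X1. So (X2)⁺ = {X1, X2, X4}.
This closure contains every attribute of Schema1, so Schema1 ∩ Schema2 → Schema1. The join is lossless.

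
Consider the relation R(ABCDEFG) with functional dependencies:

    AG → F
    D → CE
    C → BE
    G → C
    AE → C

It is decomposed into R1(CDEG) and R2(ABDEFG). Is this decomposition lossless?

Yes

Common attributes: R1 ∩ R2 = {DEG}.
Closure of {DEG}: D → CE applies, adding C; C → BE applies, adding B. So (DEG)⁺ = {BCDEG}.
This closure contains every attribute of R1, so R1 ∩ R2 → R1. The join is lossless.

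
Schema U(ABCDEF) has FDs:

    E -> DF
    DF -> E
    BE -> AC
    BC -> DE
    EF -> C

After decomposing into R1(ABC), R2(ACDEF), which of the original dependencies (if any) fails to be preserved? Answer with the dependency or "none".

Check BC → DE: no single fragment contains all of {BCDE}, and the restricted closure of {BC} across the fragments never reaches {DE}.
E → DF is preserved.
DF → E is preserved.
BE → AC is preserved.
EF → C is preserved.

BC -> DE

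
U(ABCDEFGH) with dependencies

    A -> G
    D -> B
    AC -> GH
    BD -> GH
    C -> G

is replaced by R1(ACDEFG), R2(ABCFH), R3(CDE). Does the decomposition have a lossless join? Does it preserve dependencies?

Lossless test (chase): Rows 1 and 2 agree on A; apply A→G and equate their G entries. Rows 1 and 3 agree on D; apply D→B and equate their B entries. Rows 1 and 2 agree on AC; apply AC→GH and equate their GH entries. Rows 1 and 3 agree on BD; apply BD→GH and equate their GH entries. No row becomes fully distinguished — the join is lossy.
Dependency preservation: the restricted closure of {D} across the fragments never reaches {B}, so D → B cannot be enforced without a join — not preserved.

lossy and not dependency-preserving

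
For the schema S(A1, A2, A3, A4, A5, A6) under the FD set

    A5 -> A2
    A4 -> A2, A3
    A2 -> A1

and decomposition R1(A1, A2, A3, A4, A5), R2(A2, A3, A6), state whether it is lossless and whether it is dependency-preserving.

lossy but dependency-preserving

Lossless test: (A2, A3)⁺ = {A1, A2, A3}, which is a superkey of neither fragment — lossy.
Dependency preservation: every FD's attributes lie within a single fragment, so each can be enforced locally — preserved.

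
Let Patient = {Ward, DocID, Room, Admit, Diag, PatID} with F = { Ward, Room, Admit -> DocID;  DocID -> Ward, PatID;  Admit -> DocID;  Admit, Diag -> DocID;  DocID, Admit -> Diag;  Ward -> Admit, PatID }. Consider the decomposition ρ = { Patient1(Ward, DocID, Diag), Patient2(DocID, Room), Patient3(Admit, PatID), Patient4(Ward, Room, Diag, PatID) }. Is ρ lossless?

No

Chase test. Columns are Ward, DocID, Room, Admit, Diag, PatID; row i has aⱼ where attribute j ∈ Patienti, else bᵢⱼ.
Initial tableau (one row per fragment):
  row 1: a1 a2 b13 b14 a5 b16
  row 2: b21 a2 a3 b24 b25 b26
  row 3: b31 b32 b33 a4 b35 a6
  row 4: a1 b42 a3 b44 a5 a6
Rows 1 and 2 agree on DocID; apply DocID→Ward, PatID and equate their Ward, PatID entries.
Rows 1 and 2 agree on Ward; apply Ward→Admit, PatID and equate their Admit, PatID entries.
Rows 1 and 4 agree on Ward; apply Ward→Admit, PatID and equate their Admit, PatID entries.
Rows 2 and 4 agree on Ward, Room, Admit; apply Ward, Room, Admit→DocID and equate their DocID entries.
Rows 1 and 2 agree on DocID, Admit; apply DocID, Admit→Diag and equate their Diag entries.
No row becomes fully distinguished — the join is lossy.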